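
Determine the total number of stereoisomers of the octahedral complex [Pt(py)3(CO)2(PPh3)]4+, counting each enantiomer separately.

In an octahedral complex each vertex has one trans partner and four cis neighbours.
Systematic placement gives 3 geometric isomers: py mer, CO trans; py mer, CO cis; py fac, CO cis.
Each arrangement has an internal mirror plane or centre of symmetry, so none is chiral.

3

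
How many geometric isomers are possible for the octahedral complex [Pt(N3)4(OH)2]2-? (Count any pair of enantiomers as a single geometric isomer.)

2

Working through the distinct placements yields 2 geometric isomers: OH trans; OH cis.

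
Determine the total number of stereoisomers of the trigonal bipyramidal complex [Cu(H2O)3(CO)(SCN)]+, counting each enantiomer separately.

4

The distinct arrangements are (4 in all): CO axial, SCN equatorial; CO axial, SCN axial; CO equatorial, SCN equatorial; CO equatorial, SCN axial.
Each arrangement has an internal mirror plane or centre of symmetry, so none is chiral.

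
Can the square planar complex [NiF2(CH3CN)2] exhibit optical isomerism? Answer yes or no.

no

A square has two trans pairs of vertices; adjacent vertices are cis.
There are 2 geometric isomers: F cis; F trans.
Each arrangement has an internal mirror plane or centre of symmetry, so none is chiral.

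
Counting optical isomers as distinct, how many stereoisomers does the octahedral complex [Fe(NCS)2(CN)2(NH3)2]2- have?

6

An octahedron has six vertices in three trans pairs; every non-trans pair is cis.
The distinct arrangements are (5 in all): NCS trans, CN trans, NH3 trans; NCS cis, CN trans, NH3 cis; NCS cis, CN cis, NH3 trans; NCS cis, CN cis, NH3 cis (chiral); NCS trans, CN cis, NH3 cis.
One of these lacks any improper symmetry element and so occurs as an enantiomeric pair, giving 5 + 1 = 6 stereoisomers in total.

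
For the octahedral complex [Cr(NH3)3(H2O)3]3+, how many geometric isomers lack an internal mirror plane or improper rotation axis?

The six octahedral sites form three mutually perpendicular trans pairs.
Working through the distinct placements yields 2 geometric isomers: NH3 mer; NH3 fac.
Each arrangement has an internal mirror plane or centre of symmetry, so none is chiral.

0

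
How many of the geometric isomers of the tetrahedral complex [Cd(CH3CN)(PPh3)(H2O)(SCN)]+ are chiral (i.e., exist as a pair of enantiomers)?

In a tetrahedral complex all four positions are equivalent and every pair of ligands is adjacent — there is no cis/trans distinction.
Only one geometric arrangement is possible; it has no improper symmetry element, so it exists as a pair of enantiomers (2 stereoisomers).

1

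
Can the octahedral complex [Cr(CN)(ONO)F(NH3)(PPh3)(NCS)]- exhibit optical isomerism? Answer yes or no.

An octahedron has six vertices in three trans pairs; every non-trans pair is cis.
Placing the ligands in turn and identifying arrangements related by rotation or reflection leaves 15 distinct geometric isomers.
Of these, 15 lack any improper symmetry element and so occur as enantiomeric pairs, giving 15 + 15 = 30 stereoisomers in total.

yes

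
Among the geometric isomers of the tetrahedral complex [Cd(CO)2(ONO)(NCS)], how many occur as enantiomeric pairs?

0

Only one geometric arrangement is possible.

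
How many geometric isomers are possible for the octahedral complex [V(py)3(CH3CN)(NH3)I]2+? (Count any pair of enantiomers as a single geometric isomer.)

The six octahedral sites form three mutually perpendicular trans pairs.
Working through the distinct placements yields 4 geometric isomers: py mer (3 arrangements); py fac (chiral).

4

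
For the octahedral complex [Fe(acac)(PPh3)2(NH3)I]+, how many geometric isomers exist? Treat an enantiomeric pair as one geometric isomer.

4

Each acac is bidentate and must span two cis positions.
Systematic placement gives 4 geometric isomers: PPh3 cis (3 arrangements, 2 chiral); PPh3 trans.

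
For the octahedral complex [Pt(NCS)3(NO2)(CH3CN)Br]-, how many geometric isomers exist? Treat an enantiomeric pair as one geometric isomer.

Working through the distinct placements yields 4 geometric isomers: NCS mer (3 arrangements); NCS fac (chiral).

4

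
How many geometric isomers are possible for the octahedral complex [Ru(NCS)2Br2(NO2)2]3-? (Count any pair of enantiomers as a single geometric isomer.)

5

In an octahedral complex each vertex has one trans partner and four cis neighbours.
Working through the distinct placements yields 5 geometric isomers: NCS trans, Br trans, NO2 trans; NCS cis, Br trans, NO2 cis; NCS cis, Br cis, NO2 trans; NCS cis, Br cis, NO2 cis (chiral); NCS trans, Br cis, NO2 cis.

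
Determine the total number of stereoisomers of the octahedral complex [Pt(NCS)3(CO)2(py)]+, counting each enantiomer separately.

3

An octahedron has six vertices in three trans pairs; every non-trans pair is cis.
There are 3 geometric isomers: NCS mer, CO trans; NCS fac, CO cis; NCS mer, CO cis.
Each arrangement has an internal mirror plane or centre of symmetry, so none is chiral.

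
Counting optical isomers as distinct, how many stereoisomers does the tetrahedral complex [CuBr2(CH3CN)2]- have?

1

In a tetrahedral complex all four positions are equivalent and every pair of ligands is adjacent — there is no cis/trans distinction.
Only one geometric arrangement is possible.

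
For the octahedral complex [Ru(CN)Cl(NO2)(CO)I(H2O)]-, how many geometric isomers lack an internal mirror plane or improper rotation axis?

Exhaustive case analysis gives 15 geometric isomers.
Of these, 15 lack any improper symmetry element and so occur as enantiomeric pairs, giving 15 + 15 = 30 stereoisomers in total.

15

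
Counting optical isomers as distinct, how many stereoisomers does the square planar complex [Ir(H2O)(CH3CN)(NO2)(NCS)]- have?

In a square planar complex each vertex has one trans partner and two cis neighbours.
Systematic placement gives 3 geometric isomers: (CH3CN/NCS trans, H2O/NO2 trans); (CH3CN/NO2 trans, H2O/NCS trans); (CH3CN/H2O trans, NCS/NO2 trans).
Each arrangement has an internal mirror plane or centre of symmetry, so none is chiral.

3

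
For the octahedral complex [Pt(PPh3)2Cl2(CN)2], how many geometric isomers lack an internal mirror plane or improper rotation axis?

1

In an octahedral complex each vertex has one trans partner and four cis neighbours.
Working through the distinct placements yields 5 geometric isomers: PPh3 trans, Cl trans, CN trans; PPh3 cis, Cl cis, CN trans; PPh3 trans, Cl cis, CN cis; PPh3 cis, Cl cis, CN cis (chiral); PPh3 cis, Cl trans, CN cis.
One of these lacks any improper symmetry element and so occurs as an enantiomeric pair, giving 5 + 1 = 6 stereoisomers in total.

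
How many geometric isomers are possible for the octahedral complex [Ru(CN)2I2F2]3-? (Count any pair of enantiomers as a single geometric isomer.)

The six octahedral sites form three mutually perpendicular trans pairs.
Working through the distinct placements yields 5 geometric isomers: CN trans, I trans, F trans; CN trans, I cis, F cis; CN cis, I trans, F cis; CN cis, I cis, F cis (chiral); CN cis, I cis, F trans.

5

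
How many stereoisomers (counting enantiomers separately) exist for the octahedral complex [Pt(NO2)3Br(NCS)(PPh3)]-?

5

An octahedron has six vertices in three trans pairs; every non-trans pair is cis.
There are 4 geometric isomers: NO2 mer (3 arrangements); NO2 fac (chiral).
One of these lacks any improper symmetry element and so occurs as an enantiomeric pair, giving 4 + 1 = 5 stereoisomers in total.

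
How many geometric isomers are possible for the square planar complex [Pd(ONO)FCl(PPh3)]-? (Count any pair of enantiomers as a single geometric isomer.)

In a square planar complex each vertex has one trans partner and two cis neighbours.
The distinct arrangements are (3 in all): (Cl/ONO trans, F/PPh3 trans); (Cl/PPh3 trans, F/ONO trans); (Cl/F trans, ONO/PPh3 trans).

3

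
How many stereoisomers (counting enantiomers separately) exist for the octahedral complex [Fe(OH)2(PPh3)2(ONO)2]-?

6

An octahedron has six vertices in three trans pairs; every non-trans pair is cis.
There are 5 geometric isomers: OH trans, PPh3 trans, ONO trans; OH trans, PPh3 cis, ONO cis; OH cis, PPh3 trans, ONO cis; OH cis, PPh3 cis, ONO cis (chiral); OH cis, PPh3 cis, ONO trans.
One of these lacks any improper symmetry element and so occurs as an enantiomeric pair, giving 5 + 1 = 6 stereoisomers in total.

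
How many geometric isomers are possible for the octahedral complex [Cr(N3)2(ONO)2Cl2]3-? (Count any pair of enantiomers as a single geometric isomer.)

There are 5 geometric isomers: N3 trans, ONO trans, Cl trans; N3 cis, ONO cis, Cl trans; N3 cis, ONO trans, Cl cis; N3 cis, ONO cis, Cl cis (chiral); N3 trans, ONO cis, Cl cis.

5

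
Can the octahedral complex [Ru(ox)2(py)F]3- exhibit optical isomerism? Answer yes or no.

yes

In an octahedral complex each vertex has one trans partner and four cis neighbours.
Each ox is bidentate and must span two cis positions.
Working through the distinct placements yields 2 geometric isomers: py and F mutually cis (chiral); py and F mutually trans.
One of these lacks any improper symmetry element and so occurs as an enantiomeric pair, giving 2 + 1 = 3 stereoisomers in total.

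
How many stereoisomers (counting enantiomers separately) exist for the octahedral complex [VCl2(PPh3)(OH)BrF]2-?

The six octahedral sites form three mutually perpendicular trans pairs.
Systematic enumeration (placing each ligand type in turn and discarding arrangements equivalent by rotation or reflection) gives 9 geometric isomers.
Of these, 6 lack any improper symmetry element and so occur as enantiomeric pairs, giving 9 + 6 = 15 stereoisomers in total.

15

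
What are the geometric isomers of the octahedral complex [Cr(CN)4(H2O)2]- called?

In an octahedral complex each vertex has one trans partner and four cis neighbours.
There are 2 geometric isomers: H2O trans; H2O cis.

cis and trans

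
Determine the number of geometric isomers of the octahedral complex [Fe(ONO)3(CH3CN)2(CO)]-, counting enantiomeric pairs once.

The six octahedral sites form three mutually perpendicular trans pairs.
Working through the distinct placements yields 3 geometric isomers: ONO mer, CH3CN trans; ONO mer, CH3CN cis; ONO fac, CH3CN cis.

3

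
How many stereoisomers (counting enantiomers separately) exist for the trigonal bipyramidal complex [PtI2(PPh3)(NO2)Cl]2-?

10

A trigonal bipyramid has two axial and three equatorial sites, which are chemically inequivalent.
Placing the ligands in turn and identifying arrangements related by rotation or reflection leaves 7 distinct geometric isomers.
Of these, 3 lack any improper symmetry element and so occur as enantiomeric pairs, giving 7 + 3 = 10 stereoisomers in total.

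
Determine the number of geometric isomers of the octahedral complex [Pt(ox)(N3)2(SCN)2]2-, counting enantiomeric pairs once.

The six octahedral sites form three mutually perpendicular trans pairs.
Each ox is bidentate and must span two cis positions.
Systematic placement gives 3 geometric isomers: N3 trans, SCN cis; N3 cis, SCN cis (chiral); N3 cis, SCN trans.

3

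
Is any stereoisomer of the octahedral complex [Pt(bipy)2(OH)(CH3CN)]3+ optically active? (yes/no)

In an octahedral complex each vertex has one trans partner and four cis neighbours.
Each bipy is bidentate and must span two cis positions.
Working through the distinct placements yields 2 geometric isomers: OH and CH3CN mutually trans; OH and CH3CN mutually cis (chiral).
One of these lacks any improper symmetry element and so occurs as an enantiomeric pair, giving 2 + 1 = 3 stereoisomers in total.

yes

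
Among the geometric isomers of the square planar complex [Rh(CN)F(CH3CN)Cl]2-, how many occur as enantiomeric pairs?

0

Working through the distinct placements yields 3 geometric isomers: (CH3CN/Cl trans, CN/F trans); (CH3CN/F trans, CN/Cl trans); (CH3CN/CN trans, Cl/F trans).
Each arrangement has an internal mirror plane or centre of symmetry, so none is chiral.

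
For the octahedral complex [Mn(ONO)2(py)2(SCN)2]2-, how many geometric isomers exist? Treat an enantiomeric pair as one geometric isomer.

5

In an octahedral complex each vertex has one trans partner and four cis neighbours.
Systematic placement gives 5 geometric isomers: ONO trans, py trans, SCN trans; ONO trans, py cis, SCN cis; ONO cis, py trans, SCN cis; ONO cis, py cis, SCN cis (chiral); ONO cis, py cis, SCN trans.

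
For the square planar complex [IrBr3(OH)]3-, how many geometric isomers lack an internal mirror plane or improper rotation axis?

In a square planar complex each vertex has one trans partner and two cis neighbours.
Only one geometric arrangement is possible.

0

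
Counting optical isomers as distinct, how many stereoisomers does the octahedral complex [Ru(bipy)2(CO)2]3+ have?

The six octahedral sites form three mutually perpendicular trans pairs.
Each bipy is bidentate and must span two cis positions.
Working through the distinct placements yields 2 geometric isomers: CO trans; CO cis (chiral).
One of these lacks any improper symmetry element and so occurs as an enantiomeric pair, giving 2 + 1 = 3 stereoisomers in total.

3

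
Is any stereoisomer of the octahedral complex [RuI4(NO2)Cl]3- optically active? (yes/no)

In an octahedral complex each vertex has one trans partner and four cis neighbours.
The distinct arrangements are (2 in all): NO2 and Cl mutually cis; NO2 and Cl mutually trans.
Each arrangement has an internal mirror plane or centre of symmetry, so none is chiral.

no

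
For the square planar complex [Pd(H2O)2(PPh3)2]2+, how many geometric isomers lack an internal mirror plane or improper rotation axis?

A square has two trans pairs of vertices; adjacent vertices are cis.
There are 2 geometric isomers: H2O cis; H2O trans.
Each arrangement has an internal mirror plane or centre of symmetry, so none is chiral.

0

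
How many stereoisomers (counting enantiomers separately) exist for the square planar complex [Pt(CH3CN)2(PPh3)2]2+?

A square has two trans pairs of vertices; adjacent vertices are cis.
The distinct arrangements are (2 in all): CH3CN cis; CH3CN trans.
Each arrangement has an internal mirror plane or centre of symmetry, so none is chiral.

2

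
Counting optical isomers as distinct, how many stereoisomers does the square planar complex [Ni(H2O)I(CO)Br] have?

3

A square has two trans pairs of vertices; adjacent vertices are cis.
Systematic placement gives 3 geometric isomers: (Br/H2O trans, CO/I trans); (Br/I trans, CO/H2O trans); (Br/CO trans, H2O/I trans).
Each arrangement has an internal mirror plane or centre of symmetry, so none is chiral.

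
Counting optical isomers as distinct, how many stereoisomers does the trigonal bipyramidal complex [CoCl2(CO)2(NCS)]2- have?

6

In a trigonal bipyramid the two axial positions differ from the three equatorial ones.
Placing the ligands in turn and identifying arrangements related by rotation or reflection leaves 5 distinct geometric isomers.
One of these lacks any improper symmetry element and so occurs as an enantiomeric pair, giving 5 + 1 = 6 stereoisomers in total.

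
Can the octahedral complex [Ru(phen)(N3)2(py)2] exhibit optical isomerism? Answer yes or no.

An octahedron has six vertices in three trans pairs; every non-trans pair is cis.
Each phen is bidentate and must span two cis positions.
There are 3 geometric isomers: N3 trans, py cis; N3 cis, py trans; N3 cis, py cis (chiral).
One of these lacks any improper symmetry element and so occurs as an enantiomeric pair, giving 3 + 1 = 4 stereoisomers in total.

yes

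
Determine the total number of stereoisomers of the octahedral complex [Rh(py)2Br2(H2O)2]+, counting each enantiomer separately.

In an octahedral complex each vertex has one trans partner and four cis neighbours.
Systematic placement gives 5 geometric isomers: py trans, Br trans, H2O trans; py cis, Br trans, H2O cis; py trans, Br cis, H2O cis; py cis, Br cis, H2O cis (chiral); py cis, Br cis, H2O trans.
One of these lacks any improper symmetry element and so occurs as an enantiomeric pair, giving 5 + 1 = 6 stereoisomers in total.

6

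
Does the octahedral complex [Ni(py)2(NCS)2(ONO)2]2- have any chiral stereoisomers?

In an octahedral complex each vertex has one trans partner and four cis neighbours.
There are 5 geometric isomers: py trans, NCS trans, ONO trans; py cis, NCS trans, ONO cis; py trans, NCS cis, ONO cis; py cis, NCS cis, ONO cis (chiral); py cis, NCS cis, ONO trans.
One of these lacks any improper symmetry element and so occurs as an enantiomeric pair, giving 5 + 1 = 6 stereoisomers in total.

yes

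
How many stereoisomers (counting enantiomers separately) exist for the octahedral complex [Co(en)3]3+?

Each en is bidentate and must span two cis positions.
Only one geometric arrangement is possible; it has no improper symmetry element, so it exists as a pair of enantiomers (2 stereoisomers).

2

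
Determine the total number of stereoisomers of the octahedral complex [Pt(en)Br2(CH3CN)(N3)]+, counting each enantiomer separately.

The six octahedral sites form three mutually perpendicular trans pairs.
Each en is bidentate and must span two cis positions.
The distinct arrangements are (4 in all): Br trans; Br cis (3 arrangements, 2 chiral).
Of these, 2 lack any improper symmetry element and so occur as enantiomeric pairs, giving 4 + 2 = 6 stereoisomers in total.

6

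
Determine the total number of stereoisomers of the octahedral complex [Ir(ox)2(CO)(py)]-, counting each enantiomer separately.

In an octahedral complex each vertex has one trans partner and four cis neighbours.
Each ox is bidentate and must span two cis positions.
Working through the distinct placements yields 2 geometric isomers: CO and py mutually cis (chiral); CO and py mutually trans.
One of these lacks any improper symmetry element and so occurs as an enantiomeric pair, giving 2 + 1 = 3 stereoisomers in total.

3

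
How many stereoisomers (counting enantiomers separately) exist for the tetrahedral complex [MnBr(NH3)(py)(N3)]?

2

All four vertices of a tetrahedron are equivalent and mutually adjacent, so cis/trans isomerism cannot arise.
Only one geometric arrangement is possible; it has no improper symmetry element, so it exists as a pair of enantiomers (2 stereoisomers).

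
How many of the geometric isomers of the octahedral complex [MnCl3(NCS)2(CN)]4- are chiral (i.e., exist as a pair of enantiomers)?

0

In an octahedral complex each vertex has one trans partner and four cis neighbours.
Systematic placement gives 3 geometric isomers: Cl mer, NCS trans; Cl fac, NCS cis; Cl mer, NCS cis.
Each arrangement has an internal mirror plane or centre of symmetry, so none is chiral.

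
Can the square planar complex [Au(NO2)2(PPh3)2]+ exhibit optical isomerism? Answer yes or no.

In a square planar complex each vertex has one trans partner and two cis neighbours.
Systematic placement gives 2 geometric isomers: NO2 cis; NO2 trans.
Each arrangement has an internal mirror plane or centre of symmetry, so none is chiral.

no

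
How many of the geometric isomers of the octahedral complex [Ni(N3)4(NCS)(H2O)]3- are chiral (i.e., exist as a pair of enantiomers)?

0

An octahedron has six vertices in three trans pairs; every non-trans pair is cis.
The distinct arrangements are (2 in all): NCS and H2O mutually cis; NCS and H2O mutually trans.
Each arrangement has an internal mirror plane or centre of symmetry, so none is chiral.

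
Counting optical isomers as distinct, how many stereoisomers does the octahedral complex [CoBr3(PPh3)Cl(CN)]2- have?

In an octahedral complex each vertex has one trans partner and four cis neighbours.
The distinct arrangements are (4 in all): Br mer (3 arrangements); Br fac (chiral).
One of these lacks any improper symmetry element and so occurs as an enantiomeric pair, giving 4 + 1 = 5 stereoisomers in total.

5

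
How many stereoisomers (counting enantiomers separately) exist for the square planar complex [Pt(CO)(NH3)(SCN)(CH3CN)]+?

3

A square has two trans pairs of vertices; adjacent vertices are cis.
The distinct arrangements are (3 in all): (CH3CN/NH3 trans, CO/SCN trans); (CH3CN/SCN trans, CO/NH3 trans); (CH3CN/CO trans, NH3/SCN trans).
Each arrangement has an internal mirror plane or centre of symmetry, so none is chiral.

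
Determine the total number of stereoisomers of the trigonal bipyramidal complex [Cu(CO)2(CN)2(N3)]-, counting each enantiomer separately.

6

In a trigonal bipyramid the two axial positions differ from the three equatorial ones.
Systematic enumeration (placing each ligand type in turn and discarding arrangements equivalent by rotation or reflection) gives 5 geometric isomers.
One of these lacks any improper symmetry element and so occurs as an enantiomeric pair, giving 5 + 1 = 6 stereoisomers in total.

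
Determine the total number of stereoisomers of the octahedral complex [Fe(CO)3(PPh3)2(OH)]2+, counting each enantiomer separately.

The six octahedral sites form three mutually perpendicular trans pairs.
There are 3 geometric isomers: CO mer, PPh3 trans; CO mer, PPh3 cis; CO fac, PPh3 cis.
Each arrangement has an internal mirror plane or centre of symmetry, so none is chiral.

3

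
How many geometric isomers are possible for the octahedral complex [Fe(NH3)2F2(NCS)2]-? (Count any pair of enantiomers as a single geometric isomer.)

The distinct arrangements are (5 in all): NH3 trans, F trans, NCS trans; NH3 cis, F trans, NCS cis; NH3 trans, F cis, NCS cis; NH3 cis, F cis, NCS cis (chiral); NH3 cis, F cis, NCS trans.

5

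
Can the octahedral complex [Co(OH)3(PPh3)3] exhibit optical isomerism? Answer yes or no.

no

Systematic placement gives 2 geometric isomers: OH mer; OH fac.
Each arrangement has an internal mirror plane or centre of symmetry, so none is chiral.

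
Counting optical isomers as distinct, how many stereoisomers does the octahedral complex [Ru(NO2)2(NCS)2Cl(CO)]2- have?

An octahedron has six vertices in three trans pairs; every non-trans pair is cis.
There are 6 geometric isomers: NO2 trans, NCS trans; NO2 cis, NCS cis (3 arrangements, 2 chiral); NO2 trans, NCS cis; NO2 cis, NCS trans.
Of these, 2 lack any improper symmetry element and so occur as enantiomeric pairs, giving 6 + 2 = 8 stereoisomers in total.

8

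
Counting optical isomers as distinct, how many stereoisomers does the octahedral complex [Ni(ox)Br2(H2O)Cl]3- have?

6

In an octahedral complex each vertex has one trans partner and four cis neighbours.
Each ox is bidentate and must span two cis positions.
Working through the distinct placements yields 4 geometric isomers: Br trans; Br cis (3 arrangements, 2 chiral).
Of these, 2 lack any improper symmetry element and so occur as enantiomeric pairs, giving 4 + 2 = 6 stereoisomers in total.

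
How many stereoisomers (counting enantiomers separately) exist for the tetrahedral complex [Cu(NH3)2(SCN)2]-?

1

In a tetrahedral complex all four positions are equivalent and every pair of ligands is adjacent — there is no cis/trans distinction.
Only one geometric arrangement is possible.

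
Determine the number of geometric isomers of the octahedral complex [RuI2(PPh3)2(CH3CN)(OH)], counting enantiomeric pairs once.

An octahedron has six vertices in three trans pairs; every non-trans pair is cis.
There are 6 geometric isomers: I cis, PPh3 trans; I cis, PPh3 cis (3 arrangements, 2 chiral); I trans, PPh3 trans; I trans, PPh3 cis.

6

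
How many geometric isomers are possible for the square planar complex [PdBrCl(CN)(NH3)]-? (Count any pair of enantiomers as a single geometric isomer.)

3

A square has two trans pairs of vertices; adjacent vertices are cis.
Systematic placement gives 3 geometric isomers: (Br/Cl trans, CN/NH3 trans); (Br/NH3 trans, CN/Cl trans); (Br/CN trans, Cl/NH3 trans).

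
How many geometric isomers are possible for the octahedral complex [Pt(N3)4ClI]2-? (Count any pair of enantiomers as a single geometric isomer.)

Working through the distinct placements yields 2 geometric isomers: Cl and I mutually trans; Cl and I mutually cis.

2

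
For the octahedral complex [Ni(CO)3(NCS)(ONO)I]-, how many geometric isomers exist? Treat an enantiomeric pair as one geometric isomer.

4

In an octahedral complex each vertex has one trans partner and four cis neighbours.
Working through the distinct placements yields 4 geometric isomers: CO mer (3 arrangements); CO fac (chiral).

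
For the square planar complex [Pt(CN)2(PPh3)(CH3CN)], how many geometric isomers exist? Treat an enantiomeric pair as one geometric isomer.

2

Working through the distinct placements yields 2 geometric isomers: CN cis; CN trans.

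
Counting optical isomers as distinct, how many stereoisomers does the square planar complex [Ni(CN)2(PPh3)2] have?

2

In a square planar complex each vertex has one trans partner and two cis neighbours.
There are 2 geometric isomers: CN cis; CN trans.
Each arrangement has an internal mirror plane or centre of symmetry, so none is chiral.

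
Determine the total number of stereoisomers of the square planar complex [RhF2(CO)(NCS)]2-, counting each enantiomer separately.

2

A square has two trans pairs of vertices; adjacent vertices are cis.
The distinct arrangements are (2 in all): F cis; F trans.
Each arrangement has an internal mirror plane or centre of symmetry, so none is chiral.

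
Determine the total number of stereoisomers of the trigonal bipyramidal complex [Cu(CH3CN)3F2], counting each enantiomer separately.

3

Systematic placement gives 3 geometric isomers: F both equatorial; F one axial, one equatorial; F both axial.
Each arrangement has an internal mirror plane or centre of symmetry, so none is chiral.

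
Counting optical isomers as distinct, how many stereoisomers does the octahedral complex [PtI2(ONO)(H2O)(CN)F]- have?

In an octahedral complex each vertex has one trans partner and four cis neighbours.
Exhaustive case analysis gives 9 geometric isomers.
Of these, 6 lack any improper symmetry element and so occur as enantiomeric pairs, giving 9 + 6 = 15 stereoisomers in total.

15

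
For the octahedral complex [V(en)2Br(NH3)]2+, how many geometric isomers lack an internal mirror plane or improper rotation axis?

Each en is bidentate and must span two cis positions.
There are 2 geometric isomers: Br and NH3 mutually trans; Br and NH3 mutually cis (chiral).
One of these lacks any improper symmetry element and so occurs as an enantiomeric pair, giving 2 + 1 = 3 stereoisomers in total.

1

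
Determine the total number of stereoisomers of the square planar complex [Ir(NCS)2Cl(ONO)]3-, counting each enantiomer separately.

In a square planar complex each vertex has one trans partner and two cis neighbours.
The distinct arrangements are (2 in all): NCS cis; NCS trans.
Each arrangement has an internal mirror plane or centre of symmetry, so none is chiral.

2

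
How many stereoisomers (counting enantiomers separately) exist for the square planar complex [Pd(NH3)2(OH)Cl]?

2

In a square planar complex each vertex has one trans partner and two cis neighbours.
There are 2 geometric isomers: NH3 cis; NH3 trans.
Each arrangement has an internal mirror plane or centre of symmetry, so none is chiral.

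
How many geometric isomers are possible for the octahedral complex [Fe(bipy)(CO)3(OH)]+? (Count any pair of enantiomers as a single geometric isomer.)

2

In an octahedral complex each vertex has one trans partner and four cis neighbours.
Each bipy is bidentate and must span two cis positions.
There are 2 geometric isomers: CO mer; CO fac.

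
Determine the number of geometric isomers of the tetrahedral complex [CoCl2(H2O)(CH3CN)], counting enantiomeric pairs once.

Only one geometric arrangement is possible.

1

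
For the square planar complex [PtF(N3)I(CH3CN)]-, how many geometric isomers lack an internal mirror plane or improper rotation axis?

A square has two trans pairs of vertices; adjacent vertices are cis.
There are 3 geometric isomers: (CH3CN/I trans, F/N3 trans); (CH3CN/N3 trans, F/I trans); (CH3CN/F trans, I/N3 trans).
Each arrangement has an internal mirror plane or centre of symmetry, so none is chiral.

0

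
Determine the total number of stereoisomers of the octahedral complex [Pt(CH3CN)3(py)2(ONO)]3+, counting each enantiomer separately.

3

An octahedron has six vertices in three trans pairs; every non-trans pair is cis.
Working through the distinct placements yields 3 geometric isomers: CH3CN mer, py trans; CH3CN mer, py cis; CH3CN fac, py cis.
Each arrangement has an internal mirror plane or centre of symmetry, so none is chiral.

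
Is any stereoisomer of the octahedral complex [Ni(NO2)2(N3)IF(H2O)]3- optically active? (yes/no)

An octahedron has six vertices in three trans pairs; every non-trans pair is cis.
Placing the ligands in turn and identifying arrangements related by rotation or reflection leaves 9 distinct geometric isomers.
Of these, 6 lack any improper symmetry element and so occur as enantiomeric pairs, giving 9 + 6 = 15 stereoisomers in total.

yes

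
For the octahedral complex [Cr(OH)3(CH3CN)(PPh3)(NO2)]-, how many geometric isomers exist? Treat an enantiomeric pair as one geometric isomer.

4

An octahedron has six vertices in three trans pairs; every non-trans pair is cis.
Systematic placement gives 4 geometric isomers: OH mer (3 arrangements); OH fac (chiral).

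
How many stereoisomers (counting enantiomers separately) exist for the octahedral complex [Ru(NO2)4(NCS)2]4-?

2

In an octahedral complex each vertex has one trans partner and four cis neighbours.
The distinct arrangements are (2 in all): NCS trans; NCS cis.
Each arrangement has an internal mirror plane or centre of symmetry, so none is chiral.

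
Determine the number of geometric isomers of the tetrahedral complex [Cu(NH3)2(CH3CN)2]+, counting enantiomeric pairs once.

1

Only one geometric arrangement is possible.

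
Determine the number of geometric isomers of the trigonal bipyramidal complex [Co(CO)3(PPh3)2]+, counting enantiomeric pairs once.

In a trigonal bipyramid the two axial positions differ from the three equatorial ones.
The distinct arrangements are (3 in all): PPh3 both equatorial; PPh3 one axial, one equatorial; PPh3 both axial.

3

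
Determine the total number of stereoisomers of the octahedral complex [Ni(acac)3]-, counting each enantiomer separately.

Each acac is bidentate and must span two cis positions.
Only one geometric arrangement is possible; it has no improper symmetry element, so it exists as a pair of enantiomers (2 stereoisomers).

2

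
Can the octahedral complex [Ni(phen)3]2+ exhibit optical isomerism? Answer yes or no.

yes

The six octahedral sites form three mutually perpendicular trans pairs.
Each phen is bidentate and must span two cis positions.
Only one geometric arrangement is possible; it has no improper symmetry element, so it exists as a pair of enantiomers (2 stereoisomers).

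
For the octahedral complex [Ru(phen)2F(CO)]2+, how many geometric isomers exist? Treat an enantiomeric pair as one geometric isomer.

Each phen is bidentate and must span two cis positions.
There are 2 geometric isomers: F and CO mutually trans; F and CO mutually cis (chiral).

2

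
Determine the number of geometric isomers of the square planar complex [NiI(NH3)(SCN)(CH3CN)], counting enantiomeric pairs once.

3

A square has two trans pairs of vertices; adjacent vertices are cis.
The distinct arrangements are (3 in all): (CH3CN/NH3 trans, I/SCN trans); (CH3CN/SCN trans, I/NH3 trans); (CH3CN/I trans, NH3/SCN trans).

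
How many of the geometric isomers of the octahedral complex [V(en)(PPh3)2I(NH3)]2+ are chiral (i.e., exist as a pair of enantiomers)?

In an octahedral complex each vertex has one trans partner and four cis neighbours.
Each en is bidentate and must span two cis positions.
Systematic placement gives 4 geometric isomers: PPh3 cis (3 arrangements, 2 chiral); PPh3 trans.
Of these, 2 lack any improper symmetry element and so occur as enantiomeric pairs, giving 4 + 2 = 6 stereoisomers in total.

2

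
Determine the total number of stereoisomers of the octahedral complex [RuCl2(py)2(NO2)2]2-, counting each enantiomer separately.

An octahedron has six vertices in three trans pairs; every non-trans pair is cis.
There are 5 geometric isomers: Cl trans, py trans, NO2 trans; Cl trans, py cis, NO2 cis; Cl cis, py trans, NO2 cis; Cl cis, py cis, NO2 cis (chiral); Cl cis, py cis, NO2 trans.
One of these lacks any improper symmetry element and so occurs as an enantiomeric pair, giving 5 + 1 = 6 stereoisomers in total.

6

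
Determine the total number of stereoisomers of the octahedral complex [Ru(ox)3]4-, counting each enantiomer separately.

2

An octahedron has six vertices in three trans pairs; every non-trans pair is cis.
Each ox is bidentate and must span two cis positions.
Only one geometric arrangement is possible; it has no improper symmetry element, so it exists as a pair of enantiomers (2 stereoisomers).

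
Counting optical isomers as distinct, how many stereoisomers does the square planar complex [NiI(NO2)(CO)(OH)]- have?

3

A square has two trans pairs of vertices; adjacent vertices are cis.
Working through the distinct placements yields 3 geometric isomers: (CO/NO2 trans, I/OH trans); (CO/OH trans, I/NO2 trans); (CO/I trans, NO2/OH trans).
Each arrangement has an internal mirror plane or centre of symmetry, so none is chiral.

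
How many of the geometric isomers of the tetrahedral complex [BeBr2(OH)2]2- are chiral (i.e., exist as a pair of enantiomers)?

0

In a tetrahedral complex all four positions are equivalent and every pair of ligands is adjacent — there is no cis/trans distinction.
Only one geometric arrangement is possible.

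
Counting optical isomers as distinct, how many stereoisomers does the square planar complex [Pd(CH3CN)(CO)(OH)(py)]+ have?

A square has two trans pairs of vertices; adjacent vertices are cis.
Systematic placement gives 3 geometric isomers: (CH3CN/OH trans, CO/py trans); (CH3CN/py trans, CO/OH trans); (CH3CN/CO trans, OH/py trans).
Each arrangement has an internal mirror plane or centre of symmetry, so none is chiral.

3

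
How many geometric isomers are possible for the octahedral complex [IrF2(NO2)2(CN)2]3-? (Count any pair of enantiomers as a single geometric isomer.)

5

An octahedron has six vertices in three trans pairs; every non-trans pair is cis.
Working through the distinct placements yields 5 geometric isomers: F trans, NO2 trans, CN trans; F cis, NO2 cis, CN trans; F cis, NO2 trans, CN cis; F cis, NO2 cis, CN cis (chiral); F trans, NO2 cis, CN cis.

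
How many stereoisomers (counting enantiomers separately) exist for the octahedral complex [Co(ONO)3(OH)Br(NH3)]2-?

Working through the distinct placements yields 4 geometric isomers: ONO mer (3 arrangements); ONO fac (chiral).
One of these lacks any improper symmetry element and so occurs as an enantiomeric pair, giving 4 + 1 = 5 stereoisomers in total.

5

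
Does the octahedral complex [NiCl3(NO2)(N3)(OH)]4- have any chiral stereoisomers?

yes

Systematic placement gives 4 geometric isomers: Cl mer (3 arrangements); Cl fac (chiral).
One of these lacks any improper symmetry element and so occurs as an enantiomeric pair, giving 4 + 1 = 5 stereoisomers in total.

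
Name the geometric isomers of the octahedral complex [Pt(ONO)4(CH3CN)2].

There are 2 geometric isomers: CH3CN trans; CH3CN cis.

cis and trans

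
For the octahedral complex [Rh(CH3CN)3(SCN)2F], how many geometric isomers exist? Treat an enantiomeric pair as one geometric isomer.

The six octahedral sites form three mutually perpendicular trans pairs.
There are 3 geometric isomers: CH3CN mer, SCN trans; CH3CN mer, SCN cis; CH3CN fac, SCN cis.

3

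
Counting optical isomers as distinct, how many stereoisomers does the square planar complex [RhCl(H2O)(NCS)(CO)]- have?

A square has two trans pairs of vertices; adjacent vertices are cis.
Working through the distinct placements yields 3 geometric isomers: (CO/H2O trans, Cl/NCS trans); (CO/NCS trans, Cl/H2O trans); (CO/Cl trans, H2O/NCS trans).
Each arrangement has an internal mirror plane or centre of symmetry, so none is chiral.

3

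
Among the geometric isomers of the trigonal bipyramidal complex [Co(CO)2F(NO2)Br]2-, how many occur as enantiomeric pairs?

A trigonal bipyramid has two axial and three equatorial sites, which are chemically inequivalent.
Exhaustive case analysis gives 7 geometric isomers.
Of these, 3 lack any improper symmetry element and so occur as enantiomeric pairs, giving 7 + 3 = 10 stereoisomers in total.

3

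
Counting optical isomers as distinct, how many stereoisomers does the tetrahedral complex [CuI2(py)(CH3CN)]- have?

In a tetrahedral complex all four positions are equivalent and every pair of ligands is adjacent — there is no cis/trans distinction.
Only one geometric arrangement is possible.

1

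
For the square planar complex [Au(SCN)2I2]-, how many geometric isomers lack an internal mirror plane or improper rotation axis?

In a square planar complex each vertex has one trans partner and two cis neighbours.
There are 2 geometric isomers: SCN cis; SCN trans.
Each arrangement has an internal mirror plane or centre of symmetry, so none is chiral.

0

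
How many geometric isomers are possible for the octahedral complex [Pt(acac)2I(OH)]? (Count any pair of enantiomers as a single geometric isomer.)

The six octahedral sites form three mutually perpendicular trans pairs.
Each acac is bidentate and must span two cis positions.
There are 2 geometric isomers: I and OH mutually trans; I and OH mutually cis (chiral).

2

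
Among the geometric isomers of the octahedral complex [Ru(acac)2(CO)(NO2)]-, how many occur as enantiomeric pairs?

1

Each acac is bidentate and must span two cis positions.
There are 2 geometric isomers: CO and NO2 mutually trans; CO and NO2 mutually cis (chiral).
One of these lacks any improper symmetry element and so occurs as an enantiomeric pair, giving 2 + 1 = 3 stereoisomers in total.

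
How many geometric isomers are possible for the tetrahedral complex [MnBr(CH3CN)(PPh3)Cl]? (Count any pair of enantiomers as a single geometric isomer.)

1

In a tetrahedral complex all four positions are equivalent and every pair of ligands is adjacent — there is no cis/trans distinction.
Only one geometric arrangement is possible; it has no improper symmetry element, so it exists as a pair of enantiomers (2 stereoisomers).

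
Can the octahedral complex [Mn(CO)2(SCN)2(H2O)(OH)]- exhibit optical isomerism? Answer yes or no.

The six octahedral sites form three mutually perpendicular trans pairs.
The distinct arrangements are (6 in all): CO trans, SCN trans; CO trans, SCN cis; CO cis, SCN trans; CO cis, SCN cis (3 arrangements, 2 chiral).
Of these, 2 lack any improper symmetry element and so occur as enantiomeric pairs, giving 6 + 2 = 8 stereoisomers in total.

yes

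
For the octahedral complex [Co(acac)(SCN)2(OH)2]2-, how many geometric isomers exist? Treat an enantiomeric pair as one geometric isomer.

In an octahedral complex each vertex has one trans partner and four cis neighbours.
Each acac is bidentate and must span two cis positions.
Working through the distinct placements yields 3 geometric isomers: SCN cis, OH trans; SCN cis, OH cis (chiral); SCN trans, OH cis.

3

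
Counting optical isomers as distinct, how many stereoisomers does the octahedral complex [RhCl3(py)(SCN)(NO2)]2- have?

5

An octahedron has six vertices in three trans pairs; every non-trans pair is cis.
There are 4 geometric isomers: Cl mer (3 arrangements); Cl fac (chiral).
One of these lacks any improper symmetry element and so occurs as an enantiomeric pair, giving 4 + 1 = 5 stereoisomers in total.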